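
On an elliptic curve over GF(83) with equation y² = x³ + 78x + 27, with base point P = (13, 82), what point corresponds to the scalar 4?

(5, 58)

Double-and-add on 4 = (100)₂. Start with P = (13, 82) for the leading 1-bit.
double: tangent at (13, 82): λ = (3·13² + 78)/(2·82) ≡ 4/81. 81⁻¹ ≡ 41 (mod 83) since 81·41 = 3321 ≡ 1, so λ ≡ 4·41 ≡ 81.
  x = λ² - 13 - 13 = 6561 - 26 ≡ 61; y = λ·(13 - 61) - 82 ≡ 14. → (61, 14)
double: tangent at (61, 14): λ = (3·61² + 78)/(2·14) ≡ 36/28. 28⁻¹ ≡ 3 (mod 83) since 28·3 = 84 ≡ 1, so λ ≡ 36·3 ≡ 25.
  x = λ² - 61 - 61 = 625 - 122 ≡ 5; y = λ·(61 - 5) - 14 ≡ 58. → (5, 58)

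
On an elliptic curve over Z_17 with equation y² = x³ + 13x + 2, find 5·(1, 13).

(4, 13)

Write G = (1, 13).
Double-and-add on 5 = (101)₂. Start with G = (1, 13) for the leading 1-bit.
double: tangent at (1, 13): λ = (3·1² + 13)/(2·13) ≡ 16/9. 9⁻¹ ≡ 2 (mod 17) since 9·2 = 18 ≡ 1, so λ ≡ 16·2 ≡ 15.
  x = λ² - 1 - 1 = 225 - 2 ≡ 2; y = λ·(1 - 2) - 13 ≡ 6. → (2, 6)
double: tangent at (2, 6): λ = (3·2² + 13)/(2·6) ≡ 8/12. 12⁻¹ ≡ 10 (mod 17), so λ ≡ 8·10 ≡ 12.
  x = λ² - 2 - 2 = 144 - 4 ≡ 4; y = λ·(2 - 4) - 6 ≡ 4. → (4, 4)
add G: (4, 4) + (1, 13). λ = (13 - 4)/(1 - 4) ≡ 9/14 mod 17. 14⁻¹ ≡ 11 (mod 17), so λ ≡ 14.
  x = λ² - 4 - 1 = 196 - 5 ≡ 4; y = λ·(4 - 4) - 4 ≡ 13. → (4, 13)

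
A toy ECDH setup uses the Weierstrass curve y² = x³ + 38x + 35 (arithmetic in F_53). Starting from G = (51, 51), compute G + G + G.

(3, 21)

Repeated addition: build up to 3G.
2G: tangent at (51, 51): λ = (3·51² + 38)/(2·51) ≡ 50/49. 49⁻¹ ≡ 13 (mod 53), so λ ≡ 50·13 ≡ 14.
  x = λ² - 51 - 51 = 196 - 102 ≡ 41; y = λ·(51 - 41) - 51 ≡ 36. → (41, 36)
3G: (41, 36) + (51, 51). λ = (51 - 36)/(51 - 41) ≡ 15/10 mod 53. 10⁻¹ ≡ 16 (mod 53) since 10·16 = 160 ≡ 1, so λ ≡ 28.
  x = λ² - 41 - 51 = 784 - 92 ≡ 3; y = λ·(41 - 3) - 36 ≡ 21. → (3, 21)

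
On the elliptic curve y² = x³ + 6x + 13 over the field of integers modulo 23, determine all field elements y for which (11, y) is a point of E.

none

x³ + 6x + 13 = 1410 ≡ 7 (mod 23).
7 is a non-residue mod 23; no y exists.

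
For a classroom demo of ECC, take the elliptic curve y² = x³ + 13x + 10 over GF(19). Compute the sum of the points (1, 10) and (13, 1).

(2, 5)

(1, 10) + (13, 1). λ = (1 - 10)/(13 - 1) ≡ 10/12 mod 19. 12⁻¹ ≡ 8 (mod 19) since 12·8 = 96 ≡ 1, so λ ≡ 4.
  x = λ² - 1 - 13 = 16 - 14 ≡ 2; y = λ·(1 - 2) - 10 ≡ 5. → (2, 5)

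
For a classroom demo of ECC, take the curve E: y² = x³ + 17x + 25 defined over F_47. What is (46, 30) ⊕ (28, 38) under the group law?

(46, 30) + (28, 38). λ = (38 - 30)/(28 - 46) ≡ 8/29 mod 47. 29⁻¹ ≡ 13 (mod 47) since 29·13 = 377 ≡ 1, so λ ≡ 10.
  x = λ² - 46 - 28 = 100 - 74 ≡ 26; y = λ·(46 - 26) - 30 ≡ 29. → (26, 29)

(26, 29)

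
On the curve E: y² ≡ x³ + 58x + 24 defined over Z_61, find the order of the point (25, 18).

2P: tangent at (25, 18): λ = (3·25² + 58)/(2·18) ≡ 42/36. 36⁻¹ ≡ 39 (mod 61) since 36·39 = 1404 ≡ 1, so λ ≡ 42·39 ≡ 52.
  x = λ² - 25 - 25 = 2704 - 50 ≡ 31; y = λ·(25 - 31) - 18 ≡ 36. → (31, 36)
3P: (31, 36) + (25, 18). λ = (18 - 36)/(25 - 31) ≡ 43/55 mod 61. 55⁻¹ ≡ 10 (mod 61), so λ ≡ 3.
  x = λ² - 31 - 25 = 9 - 56 ≡ 14; y = λ·(31 - 14) - 36 ≡ 15. → (14, 15)
4P: (14, 15) + (25, 18). λ = (18 - 15)/(25 - 14) ≡ 3/11 mod 61. 11⁻¹ ≡ 50 (mod 61) since 11·50 = 550 ≡ 1, so λ ≡ 28.
  x = λ² - 14 - 25 = 784 - 39 ≡ 13; y = λ·(14 - 13) - 15 ≡ 13. → (13, 13)
5P: (13, 13) + (25, 18). λ = (18 - 13)/(25 - 13) ≡ 5/12 mod 61. 12⁻¹ ≡ 56 (mod 61), so λ ≡ 36.
  x = λ² - 13 - 25 = 1296 - 38 ≡ 38; y = λ·(13 - 38) - 13 ≡ 2. → (38, 2)
6P: (38, 2) + (25, 18). λ = (18 - 2)/(25 - 38) ≡ 16/48 mod 61. 48⁻¹ ≡ 14 (mod 61), so λ ≡ 41.
  x = λ² - 38 - 25 = 1681 - 63 ≡ 32; y = λ·(38 - 32) - 2 ≡ 0. → (32, 0)
7P: (32, 0) + (25, 18). λ = (18 - 0)/(25 - 32) ≡ 18/54 mod 61. 54⁻¹ ≡ 26 (mod 61), so λ ≡ 41.
  x = λ² - 32 - 25 = 1681 - 57 ≡ 38; y = λ·(32 - 38) - 0 ≡ 59. → (38, 59)
8P: (38, 59) + (25, 18). λ = (18 - 59)/(25 - 38) ≡ 20/48 mod 61. 48⁻¹ ≡ 14 (mod 61) since 48·14 = 672 ≡ 1, so λ ≡ 36.
  x = λ² - 38 - 25 = 1296 - 63 ≡ 13; y = λ·(38 - 13) - 59 ≡ 48. → (13, 48)
9P: (13, 48) + (25, 18). λ = (18 - 48)/(25 - 13) ≡ 31/12 mod 61. 12⁻¹ ≡ 56 (mod 61), so λ ≡ 28.
  x = λ² - 13 - 25 = 784 - 38 ≡ 14; y = λ·(13 - 14) - 48 ≡ 46. → (14, 46)
10P: (14, 46) + (25, 18). λ = (18 - 46)/(25 - 14) ≡ 33/11 mod 61. 11⁻¹ ≡ 50 (mod 61) since 11·50 = 550 ≡ 1, so λ ≡ 3.
  x = λ² - 14 - 25 = 9 - 39 ≡ 31; y = λ·(14 - 31) - 46 ≡ 25. → (31, 25)
11P: (31, 25) + (25, 18). λ = (18 - 25)/(25 - 31) ≡ 54/55 mod 61. 55⁻¹ ≡ 10 (mod 61), so λ ≡ 52.
  x = λ² - 31 - 25 = 2704 - 56 ≡ 25; y = λ·(31 - 25) - 25 ≡ 43. → (25, 43)
12P: (25, 43) + (25, 18): same x and y₁ ≡ -y₂, so the sum is the point at infinity.
12P = the point at infinity, so the order is 12.

12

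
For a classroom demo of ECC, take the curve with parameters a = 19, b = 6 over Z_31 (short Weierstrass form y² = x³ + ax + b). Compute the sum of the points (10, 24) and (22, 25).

(10, 24) + (22, 25). λ = (25 - 24)/(22 - 10) ≡ 1/12 mod 31. 12⁻¹ ≡ 13 (mod 31) since 12·13 = 156 ≡ 1, so λ ≡ 13.
  x = λ² - 10 - 22 = 169 - 32 ≡ 13; y = λ·(10 - 13) - 24 ≡ 30. → (13, 30)

(13, 30)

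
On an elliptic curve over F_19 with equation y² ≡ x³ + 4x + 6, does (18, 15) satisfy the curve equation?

y² = 15² ≡ 16; x³ + 4x + 6 = 5910 ≡ 1 (mod 19). 16 ≠ 1.

no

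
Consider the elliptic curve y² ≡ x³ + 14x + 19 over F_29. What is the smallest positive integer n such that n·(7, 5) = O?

2P: tangent at (7, 5): λ = (3·7² + 14)/(2·5) ≡ 16/10. 10⁻¹ ≡ 3 (mod 29), so λ ≡ 16·3 ≡ 19.
  x = λ² - 7 - 7 = 361 - 14 ≡ 28; y = λ·(7 - 28) - 5 ≡ 2. → (28, 2)
3P: (28, 2) + (7, 5). λ = (5 - 2)/(7 - 28) ≡ 3/8 mod 29. 8⁻¹ ≡ 11 (mod 29), so λ ≡ 4.
  x = λ² - 28 - 7 = 16 - 35 ≡ 10; y = λ·(28 - 10) - 2 ≡ 12. → (10, 12)
4P: (10, 12) + (7, 5). λ = (5 - 12)/(7 - 10) ≡ 22/26 mod 29. 26⁻¹ ≡ 19 (mod 29), so λ ≡ 12.
  x = λ² - 10 - 7 = 144 - 17 ≡ 11; y = λ·(10 - 11) - 12 ≡ 5. → (11, 5)
5P: (11, 5) + (7, 5). λ = (5 - 5)/(7 - 11) ≡ 0/25 mod 29. 25⁻¹ ≡ 7 (mod 29), so λ ≡ 0.
  x = λ² - 11 - 7 = 0 - 18 ≡ 11; y = λ·(11 - 11) - 5 ≡ 24. → (11, 24)
6P: (11, 24) + (7, 5). λ = (5 - 24)/(7 - 11) ≡ 10/25 mod 29. 25⁻¹ ≡ 7 (mod 29), so λ ≡ 12.
  x = λ² - 11 - 7 = 144 - 18 ≡ 10; y = λ·(11 - 10) - 24 ≡ 17. → (10, 17)
7P: (10, 17) + (7, 5). λ = (5 - 17)/(7 - 10) ≡ 17/26 mod 29. 26⁻¹ ≡ 19 (mod 29) since 26·19 = 494 ≡ 1, so λ ≡ 4.
  x = λ² - 10 - 7 = 16 - 17 ≡ 28; y = λ·(10 - 28) - 17 ≡ 27. → (28, 27)
8P: (28, 27) + (7, 5). λ = (5 - 27)/(7 - 28) ≡ 7/8 mod 29. 8⁻¹ ≡ 11 (mod 29), so λ ≡ 19.
  x = λ² - 28 - 7 = 361 - 35 ≡ 7; y = λ·(28 - 7) - 27 ≡ 24. → (7, 24)
9P: (7, 24) + (7, 5): same x and y₁ ≡ -y₂, so the sum is O.
9P = O, so the order is 9.

9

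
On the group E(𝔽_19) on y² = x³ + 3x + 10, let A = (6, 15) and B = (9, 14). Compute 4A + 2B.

(13, 17)

First 4A:
Double-and-add on 4 = (100)₂. Start with A = (6, 15) for the leading 1-bit.
double: tangent at (6, 15): λ = (3·6² + 3)/(2·15) ≡ 16/11. 11⁻¹ ≡ 7 (mod 19), so λ ≡ 16·7 ≡ 17.
  x = λ² - 6 - 6 = 289 - 12 ≡ 11; y = λ·(6 - 11) - 15 ≡ 14. → (11, 14)
double: tangent at (11, 14): λ = (3·11² + 3)/(2·14) ≡ 5/9. 9⁻¹ ≡ 17 (mod 19), so λ ≡ 5·17 ≡ 9.
  x = λ² - 11 - 11 = 81 - 22 ≡ 2; y = λ·(11 - 2) - 14 ≡ 10. → (2, 10)
4A = (2, 10).
Next 2B:
Repeated addition: build up to 2B.
2B: tangent at (9, 14): λ = (3·9² + 3)/(2·14) ≡ 18/9. 9⁻¹ ≡ 17 (mod 19) since 9·17 = 153 ≡ 1, so λ ≡ 18·17 ≡ 2.
  x = λ² - 9 - 9 = 4 - 18 ≡ 5; y = λ·(9 - 5) - 14 ≡ 13. → (5, 13)
2B = (5, 13).
Finally 4A + 2B:
(2, 10) + (5, 13). λ = (13 - 10)/(5 - 2) ≡ 3/3 mod 19. 3⁻¹ ≡ 13 (mod 19), so λ ≡ 1.
  x = λ² - 2 - 5 = 1 - 7 ≡ 13; y = λ·(2 - 13) - 10 ≡ 17. → (13, 17)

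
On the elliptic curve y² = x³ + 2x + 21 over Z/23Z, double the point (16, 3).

tangent at (16, 3): λ = (3·16² + 2)/(2·3) ≡ 11/6. 6⁻¹ ≡ 4 (mod 23) since 6·4 = 24 ≡ 1, so λ ≡ 11·4 ≡ 21.
  x = λ² - 16 - 16 = 441 - 32 ≡ 18; y = λ·(16 - 18) - 3 ≡ 1. → (18, 1)

(18, 1)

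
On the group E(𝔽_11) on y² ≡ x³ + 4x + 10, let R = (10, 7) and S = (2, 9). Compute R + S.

(8, 9)

(10, 7) + (2, 9). λ = (9 - 7)/(2 - 10) ≡ 2/3 mod 11. 3⁻¹ ≡ 4 (mod 11), so λ ≡ 8.
  x = λ² - 10 - 2 = 64 - 12 ≡ 8; y = λ·(10 - 8) - 7 ≡ 9. → (8, 9)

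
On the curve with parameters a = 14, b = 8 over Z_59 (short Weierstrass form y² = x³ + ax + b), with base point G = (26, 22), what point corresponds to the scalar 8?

Repeated addition: build up to 8G.
2G: tangent at (26, 22): λ = (3·26² + 14)/(2·22) ≡ 36/44. 44⁻¹ ≡ 55 (mod 59), so λ ≡ 36·55 ≡ 33.
  x = λ² - 26 - 26 = 1089 - 52 ≡ 34; y = λ·(26 - 34) - 22 ≡ 9. → (34, 9)
3G: (34, 9) + (26, 22). λ = (22 - 9)/(26 - 34) ≡ 13/51 mod 59. 51⁻¹ ≡ 22 (mod 59) since 51·22 = 1122 ≡ 1, so λ ≡ 50.
  x = λ² - 34 - 26 = 2500 - 60 ≡ 21; y = λ·(34 - 21) - 9 ≡ 51. → (21, 51)
4G: (21, 51) + (26, 22). λ = (22 - 51)/(26 - 21) ≡ 30/5 mod 59. 5⁻¹ ≡ 12 (mod 59), so λ ≡ 6.
  x = λ² - 21 - 26 = 36 - 47 ≡ 48; y = λ·(21 - 48) - 51 ≡ 23. → (48, 23)
5G: (48, 23) + (26, 22). λ = (22 - 23)/(26 - 48) ≡ 58/37 mod 59. 37⁻¹ ≡ 8 (mod 59), so λ ≡ 51.
  x = λ² - 48 - 26 = 2601 - 74 ≡ 49; y = λ·(48 - 49) - 23 ≡ 44. → (49, 44)
6G: (49, 44) + (26, 22). λ = (22 - 44)/(26 - 49) ≡ 37/36 mod 59. 36⁻¹ ≡ 41 (mod 59), so λ ≡ 42.
  x = λ² - 49 - 26 = 1764 - 75 ≡ 37; y = λ·(49 - 37) - 44 ≡ 47. → (37, 47)
7G: (37, 47) + (26, 22). λ = (22 - 47)/(26 - 37) ≡ 34/48 mod 59. 48⁻¹ ≡ 16 (mod 59) since 48·16 = 768 ≡ 1, so λ ≡ 13.
  x = λ² - 37 - 26 = 169 - 63 ≡ 47; y = λ·(37 - 47) - 47 ≡ 0. → (47, 0)
8G: (47, 0) + (26, 22). λ = (22 - 0)/(26 - 47) ≡ 22/38 mod 59. 38⁻¹ ≡ 14 (mod 59), so λ ≡ 13.
  x = λ² - 47 - 26 = 169 - 73 ≡ 37; y = λ·(47 - 37) - 0 ≡ 12. → (37, 12)

(37, 12)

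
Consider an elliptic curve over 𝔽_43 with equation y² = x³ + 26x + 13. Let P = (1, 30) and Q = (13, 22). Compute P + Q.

(39, 24)

(1, 30) + (13, 22). λ = (22 - 30)/(13 - 1) ≡ 35/12 mod 43. 12⁻¹ ≡ 18 (mod 43), so λ ≡ 28.
  x = λ² - 1 - 13 = 784 - 14 ≡ 39; y = λ·(1 - 39) - 30 ≡ 24. → (39, 24)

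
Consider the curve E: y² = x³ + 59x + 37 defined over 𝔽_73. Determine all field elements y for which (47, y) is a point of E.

x³ + 59x + 37 = 106633 ≡ 53 (mod 73).
53 is a non-residue mod 73; no y exists.

none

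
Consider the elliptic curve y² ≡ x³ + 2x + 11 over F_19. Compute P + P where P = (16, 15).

tangent at (16, 15): λ = (3·16² + 2)/(2·15) ≡ 10/11. 11⁻¹ ≡ 7 (mod 19), so λ ≡ 10·7 ≡ 13.
  x = λ² - 16 - 16 = 169 - 32 ≡ 4; y = λ·(16 - 4) - 15 ≡ 8. → (4, 8)

(4, 8)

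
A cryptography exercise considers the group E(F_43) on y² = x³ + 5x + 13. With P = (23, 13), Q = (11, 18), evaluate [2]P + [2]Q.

(34, 20)

First 2P:
Repeated addition: build up to 2P.
2P: tangent at (23, 13): λ = (3·23² + 5)/(2·13) ≡ 1/26. 26⁻¹ ≡ 5 (mod 43) since 26·5 = 130 ≡ 1, so λ ≡ 1·5 ≡ 5.
  x = λ² - 23 - 23 = 25 - 46 ≡ 22; y = λ·(23 - 22) - 13 ≡ 35. → (22, 35)
2P = (22, 35).
Next 2Q:
Repeated addition: build up to 2Q.
2Q: tangent at (11, 18): λ = (3·11² + 5)/(2·18) ≡ 24/36. 36⁻¹ ≡ 6 (mod 43), so λ ≡ 24·6 ≡ 15.
  x = λ² - 11 - 11 = 225 - 22 ≡ 31; y = λ·(11 - 31) - 18 ≡ 26. → (31, 26)
2Q = (31, 26).
Finally 2P + 2Q:
(22, 35) + (31, 26). λ = (26 - 35)/(31 - 22) ≡ 34/9 mod 43. 9⁻¹ ≡ 24 (mod 43) since 9·24 = 216 ≡ 1, so λ ≡ 42.
  x = λ² - 22 - 31 = 1764 - 53 ≡ 34; y = λ·(22 - 34) - 35 ≡ 20. → (34, 20)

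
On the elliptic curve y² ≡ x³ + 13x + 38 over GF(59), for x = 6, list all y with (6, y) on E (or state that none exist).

none

x³ + 13x + 38 = 332 ≡ 37 (mod 59).
37 is a non-residue mod 59; no y exists.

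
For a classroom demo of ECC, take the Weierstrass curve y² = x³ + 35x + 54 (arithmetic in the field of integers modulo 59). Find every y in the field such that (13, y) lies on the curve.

x³ + 35x + 54 = 2706 ≡ 51 (mod 59).
Square roots of 51 mod 59: 13 and 46 (since 13² = 169 ≡ 51).

13, 46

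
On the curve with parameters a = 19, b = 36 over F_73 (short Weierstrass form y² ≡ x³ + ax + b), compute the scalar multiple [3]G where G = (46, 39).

Repeated addition: build up to 3G.
2G: tangent at (46, 39): λ = (3·46² + 19)/(2·39) ≡ 16/5. 5⁻¹ ≡ 44 (mod 73), so λ ≡ 16·44 ≡ 47.
  x = λ² - 46 - 46 = 2209 - 92 ≡ 0; y = λ·(46 - 0) - 39 ≡ 6. → (0, 6)
3G: (0, 6) + (46, 39). λ = (39 - 6)/(46 - 0) ≡ 33/46 mod 73. 46⁻¹ ≡ 27 (mod 73), so λ ≡ 15.
  x = λ² - 0 - 46 = 225 - 46 ≡ 33; y = λ·(0 - 33) - 6 ≡ 10. → (33, 10)

(33, 10)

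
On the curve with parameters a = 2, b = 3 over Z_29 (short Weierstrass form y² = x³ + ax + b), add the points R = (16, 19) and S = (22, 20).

(16, 10)

(16, 19) + (22, 20). λ = (20 - 19)/(22 - 16) ≡ 1/6 mod 29. 6⁻¹ ≡ 5 (mod 29) since 6·5 = 30 ≡ 1, so λ ≡ 5.
  x = λ² - 16 - 22 = 25 - 38 ≡ 16; y = λ·(16 - 16) - 19 ≡ 10. → (16, 10)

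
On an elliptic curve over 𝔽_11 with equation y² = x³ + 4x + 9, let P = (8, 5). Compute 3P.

Repeated addition: build up to 3P.
2P: tangent at (8, 5): λ = (3·8² + 4)/(2·5) ≡ 9/10. 10⁻¹ ≡ 10 (mod 11), so λ ≡ 9·10 ≡ 2.
  x = λ² - 8 - 8 = 4 - 16 ≡ 10; y = λ·(8 - 10) - 5 ≡ 2. → (10, 2)
3P: (10, 2) + (8, 5). λ = (5 - 2)/(8 - 10) ≡ 3/9 mod 11. 9⁻¹ ≡ 5 (mod 11), so λ ≡ 4.
  x = λ² - 10 - 8 = 16 - 18 ≡ 9; y = λ·(10 - 9) - 2 ≡ 2. → (9, 2)

(9, 2)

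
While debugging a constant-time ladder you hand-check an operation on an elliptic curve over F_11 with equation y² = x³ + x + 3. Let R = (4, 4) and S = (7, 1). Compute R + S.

(1, 4)

(4, 4) + (7, 1). λ = (1 - 4)/(7 - 4) ≡ 8/3 mod 11. 3⁻¹ ≡ 4 (mod 11) since 3·4 = 12 ≡ 1, so λ ≡ 10.
  x = λ² - 4 - 7 = 100 - 11 ≡ 1; y = λ·(4 - 1) - 4 ≡ 4. → (1, 4)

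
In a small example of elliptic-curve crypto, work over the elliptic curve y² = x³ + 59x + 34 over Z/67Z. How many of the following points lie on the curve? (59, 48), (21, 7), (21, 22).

(59, 48): 48² ≡ 26, rhs ≡ 55 → off.
(21, 7): 7² ≡ 49, rhs ≡ 15 → off.
(21, 22): 22² ≡ 15, rhs ≡ 15 → on.

1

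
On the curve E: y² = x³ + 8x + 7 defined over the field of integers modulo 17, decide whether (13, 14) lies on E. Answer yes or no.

no

y² = 14² ≡ 9; x³ + 8x + 7 = 2308 ≡ 13 (mod 17). 9 ≠ 13.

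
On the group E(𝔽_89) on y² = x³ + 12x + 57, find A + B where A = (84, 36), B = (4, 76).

(68, 45)

(84, 36) + (4, 76). λ = (76 - 36)/(4 - 84) ≡ 40/9 mod 89. 9⁻¹ ≡ 10 (mod 89) since 9·10 = 90 ≡ 1, so λ ≡ 44.
  x = λ² - 84 - 4 = 1936 - 88 ≡ 68; y = λ·(84 - 68) - 36 ≡ 45. → (68, 45)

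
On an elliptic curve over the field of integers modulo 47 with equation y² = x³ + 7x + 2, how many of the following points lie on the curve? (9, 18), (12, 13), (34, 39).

3

(9, 18): 18² ≡ 42, rhs ≡ 42 → on.
(12, 13): 13² ≡ 28, rhs ≡ 28 → on.
(34, 39): 39² ≡ 17, rhs ≡ 17 → on.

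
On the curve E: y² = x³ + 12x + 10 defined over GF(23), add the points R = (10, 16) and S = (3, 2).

(14, 22)

(10, 16) + (3, 2). λ = (2 - 16)/(3 - 10) ≡ 9/16 mod 23. 16⁻¹ ≡ 13 (mod 23) since 16·13 = 208 ≡ 1, so λ ≡ 2.
  x = λ² - 10 - 3 = 4 - 13 ≡ 14; y = λ·(10 - 14) - 16 ≡ 22. → (14, 22)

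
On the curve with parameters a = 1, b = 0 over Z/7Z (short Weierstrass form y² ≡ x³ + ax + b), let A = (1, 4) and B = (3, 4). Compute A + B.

(1, 4) + (3, 4). λ = (4 - 4)/(3 - 1) ≡ 0/2 mod 7. 2⁻¹ ≡ 4 (mod 7), so λ ≡ 0.
  x = λ² - 1 - 3 = 0 - 4 ≡ 3; y = λ·(1 - 3) - 4 ≡ 3. → (3, 3)

(3, 3)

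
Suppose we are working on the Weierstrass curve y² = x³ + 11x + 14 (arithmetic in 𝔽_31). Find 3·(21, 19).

Write G = (21, 19).
Repeated addition: build up to 3G.
2G: tangent at (21, 19): λ = (3·21² + 11)/(2·19) ≡ 1/7. 7⁻¹ ≡ 9 (mod 31), so λ ≡ 1·9 ≡ 9.
  x = λ² - 21 - 21 = 81 - 42 ≡ 8; y = λ·(21 - 8) - 19 ≡ 5. → (8, 5)
3G: (8, 5) + (21, 19). λ = (19 - 5)/(21 - 8) ≡ 14/13 mod 31. 13⁻¹ ≡ 12 (mod 31), so λ ≡ 13.
  x = λ² - 8 - 21 = 169 - 29 ≡ 16; y = λ·(8 - 16) - 5 ≡ 15. → (16, 15)

(16, 15)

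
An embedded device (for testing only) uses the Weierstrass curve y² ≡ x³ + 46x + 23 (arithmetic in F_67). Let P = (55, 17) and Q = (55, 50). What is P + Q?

O

The two points share x = 55 and their y-coordinates satisfy 17 + 50 ≡ 0 (mod 67), so they are inverses. Their sum is O.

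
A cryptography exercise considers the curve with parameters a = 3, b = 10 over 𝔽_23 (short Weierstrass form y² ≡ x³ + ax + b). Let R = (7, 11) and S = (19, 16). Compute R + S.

(5, 9)

(7, 11) + (19, 16). λ = (16 - 11)/(19 - 7) ≡ 5/12 mod 23. 12⁻¹ ≡ 2 (mod 23), so λ ≡ 10.
  x = λ² - 7 - 19 = 100 - 26 ≡ 5; y = λ·(7 - 5) - 11 ≡ 9. → (5, 9)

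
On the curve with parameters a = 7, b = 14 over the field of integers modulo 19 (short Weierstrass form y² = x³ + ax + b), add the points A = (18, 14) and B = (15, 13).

(3, 10)

(18, 14) + (15, 13). λ = (13 - 14)/(15 - 18) ≡ 18/16 mod 19. 16⁻¹ ≡ 6 (mod 19) since 16·6 = 96 ≡ 1, so λ ≡ 13.
  x = λ² - 18 - 15 = 169 - 33 ≡ 3; y = λ·(18 - 3) - 14 ≡ 10. → (3, 10)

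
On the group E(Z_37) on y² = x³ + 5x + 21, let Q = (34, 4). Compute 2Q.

tangent at (34, 4): λ = (3·34² + 5)/(2·4) ≡ 32/8. 8⁻¹ ≡ 14 (mod 37), so λ ≡ 32·14 ≡ 4.
  x = λ² - 34 - 34 = 16 - 68 ≡ 22; y = λ·(34 - 22) - 4 ≡ 7. → (22, 7)

(22, 7)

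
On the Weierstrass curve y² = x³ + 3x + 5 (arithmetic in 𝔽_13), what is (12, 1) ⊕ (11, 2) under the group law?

(4, 4)

(12, 1) + (11, 2). λ = (2 - 1)/(11 - 12) ≡ 1/12 mod 13. 12⁻¹ ≡ 12 (mod 13) since 12·12 = 144 ≡ 1, so λ ≡ 12.
  x = λ² - 12 - 11 = 144 - 23 ≡ 4; y = λ·(12 - 4) - 1 ≡ 4. → (4, 4)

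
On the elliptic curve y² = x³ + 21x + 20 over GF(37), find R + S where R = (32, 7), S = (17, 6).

(32, 7) + (17, 6). λ = (6 - 7)/(17 - 32) ≡ 36/22 mod 37. 22⁻¹ ≡ 32 (mod 37) since 22·32 = 704 ≡ 1, so λ ≡ 5.
  x = λ² - 32 - 17 = 25 - 49 ≡ 13; y = λ·(32 - 13) - 7 ≡ 14. → (13, 14)

(13, 14)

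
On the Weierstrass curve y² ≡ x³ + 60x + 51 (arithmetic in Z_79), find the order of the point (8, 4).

2P: tangent at (8, 4): λ = (3·8² + 60)/(2·4) ≡ 15/8. 8⁻¹ ≡ 10 (mod 79), so λ ≡ 15·10 ≡ 71.
  x = λ² - 8 - 8 = 5041 - 16 ≡ 48; y = λ·(8 - 48) - 4 ≡ 0. → (48, 0)
3P: (48, 0) + (8, 4). λ = (4 - 0)/(8 - 48) ≡ 4/39 mod 79. 39⁻¹ ≡ 77 (mod 79) since 39·77 = 3003 ≡ 1, so λ ≡ 71.
  x = λ² - 48 - 8 = 5041 - 56 ≡ 8; y = λ·(48 - 8) - 0 ≡ 75. → (8, 75)
4P: (8, 75) + (8, 4): same x and y₁ ≡ -y₂, so the sum is O.
4P = O, so the order is 4.

4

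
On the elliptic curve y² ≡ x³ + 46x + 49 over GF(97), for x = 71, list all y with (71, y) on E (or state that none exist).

x³ + 46x + 49 = 361226 ≡ 95 (mod 97).
Square roots of 95 mod 97: 17 and 80 (since 17² = 289 ≡ 95).

17, 80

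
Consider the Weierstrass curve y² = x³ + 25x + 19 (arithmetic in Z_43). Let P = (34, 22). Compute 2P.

tangent at (34, 22): λ = (3·34² + 25)/(2·22) ≡ 10/1. 1⁻¹ ≡ 1 (mod 43), so λ ≡ 10·1 ≡ 10.
  x = λ² - 34 - 34 = 100 - 68 ≡ 32; y = λ·(34 - 32) - 22 ≡ 41. → (32, 41)

(32, 41)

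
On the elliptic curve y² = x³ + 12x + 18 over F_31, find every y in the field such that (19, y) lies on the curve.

none

x³ + 12x + 18 = 7105 ≡ 6 (mod 31).
6 is a non-residue mod 31; no y exists.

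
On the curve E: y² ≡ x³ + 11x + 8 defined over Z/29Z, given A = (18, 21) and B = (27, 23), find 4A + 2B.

First 4A:
Repeated addition: build up to 4A.
2A: tangent at (18, 21): λ = (3·18² + 11)/(2·21) ≡ 26/13. 13⁻¹ ≡ 9 (mod 29), so λ ≡ 26·9 ≡ 2.
  x = λ² - 18 - 18 = 4 - 36 ≡ 26; y = λ·(18 - 26) - 21 ≡ 21. → (26, 21)
3A: (26, 21) + (18, 21). λ = (21 - 21)/(18 - 26) ≡ 0/21 mod 29. 21⁻¹ ≡ 18 (mod 29), so λ ≡ 0.
  x = λ² - 26 - 18 = 0 - 44 ≡ 14; y = λ·(26 - 14) - 21 ≡ 8. → (14, 8)
4A: (14, 8) + (18, 21). λ = (21 - 8)/(18 - 14) ≡ 13/4 mod 29. 4⁻¹ ≡ 22 (mod 29), so λ ≡ 25.
  x = λ² - 14 - 18 = 625 - 32 ≡ 13; y = λ·(14 - 13) - 8 ≡ 17. → (13, 17)
4A = (13, 17).
Next 2B:
Repeated addition: build up to 2B.
2B: tangent at (27, 23): λ = (3·27² + 11)/(2·23) ≡ 23/17. 17⁻¹ ≡ 12 (mod 29), so λ ≡ 23·12 ≡ 15.
  x = λ² - 27 - 27 = 225 - 54 ≡ 26; y = λ·(27 - 26) - 23 ≡ 21. → (26, 21)
2B = (26, 21).
Finally 4A + 2B:
(13, 17) + (26, 21). λ = (21 - 17)/(26 - 13) ≡ 4/13 mod 29. 13⁻¹ ≡ 9 (mod 29) since 13·9 = 117 ≡ 1, so λ ≡ 7.
  x = λ² - 13 - 26 = 49 - 39 ≡ 10; y = λ·(13 - 10) - 17 ≡ 4. → (10, 4)

(10, 4)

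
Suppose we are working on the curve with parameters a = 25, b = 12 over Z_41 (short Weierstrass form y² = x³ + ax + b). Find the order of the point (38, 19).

9

2P: tangent at (38, 19): λ = (3·38² + 25)/(2·19) ≡ 11/38. 38⁻¹ ≡ 27 (mod 41), so λ ≡ 11·27 ≡ 10.
  x = λ² - 38 - 38 = 100 - 76 ≡ 24; y = λ·(38 - 24) - 19 ≡ 39. → (24, 39)
3P: (24, 39) + (38, 19). λ = (19 - 39)/(38 - 24) ≡ 21/14 mod 41. 14⁻¹ ≡ 3 (mod 41), so λ ≡ 22.
  x = λ² - 24 - 38 = 484 - 62 ≡ 12; y = λ·(24 - 12) - 39 ≡ 20. → (12, 20)
4P: (12, 20) + (38, 19). λ = (19 - 20)/(38 - 12) ≡ 40/26 mod 41. 26⁻¹ ≡ 30 (mod 41) since 26·30 = 780 ≡ 1, so λ ≡ 11.
  x = λ² - 12 - 38 = 121 - 50 ≡ 30; y = λ·(12 - 30) - 20 ≡ 28. → (30, 28)
5P: (30, 28) + (38, 19). λ = (19 - 28)/(38 - 30) ≡ 32/8 mod 41. 8⁻¹ ≡ 36 (mod 41), so λ ≡ 4.
  x = λ² - 30 - 38 = 16 - 68 ≡ 30; y = λ·(30 - 30) - 28 ≡ 13. → (30, 13)
6P: (30, 13) + (38, 19). λ = (19 - 13)/(38 - 30) ≡ 6/8 mod 41. 8⁻¹ ≡ 36 (mod 41) since 8·36 = 288 ≡ 1, so λ ≡ 11.
  x = λ² - 30 - 38 = 121 - 68 ≡ 12; y = λ·(30 - 12) - 13 ≡ 21. → (12, 21)
7P: (12, 21) + (38, 19). λ = (19 - 21)/(38 - 12) ≡ 39/26 mod 41. 26⁻¹ ≡ 30 (mod 41), so λ ≡ 22.
  x = λ² - 12 - 38 = 484 - 50 ≡ 24; y = λ·(12 - 24) - 21 ≡ 2. → (24, 2)
8P: (24, 2) + (38, 19). λ = (19 - 2)/(38 - 24) ≡ 17/14 mod 41. 14⁻¹ ≡ 3 (mod 41) since 14·3 = 42 ≡ 1, so λ ≡ 10.
  x = λ² - 24 - 38 = 100 - 62 ≡ 38; y = λ·(24 - 38) - 2 ≡ 22. → (38, 22)
9P: (38, 22) + (38, 19): same x and y₁ ≡ -y₂, so the sum is O.
9P = O, so the order is 9.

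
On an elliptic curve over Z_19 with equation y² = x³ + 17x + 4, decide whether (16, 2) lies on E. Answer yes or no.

y² = 2² ≡ 4; x³ + 17x + 4 = 4372 ≡ 2 (mod 19). 4 ≠ 2.

no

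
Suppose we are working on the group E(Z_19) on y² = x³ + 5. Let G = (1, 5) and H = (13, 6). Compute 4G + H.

First 4G:
Repeated addition: build up to 4G.
2G: tangent at (1, 5): λ = (3·1² + 0)/(2·5) ≡ 3/10. 10⁻¹ ≡ 2 (mod 19), so λ ≡ 3·2 ≡ 6.
  x = λ² - 1 - 1 = 36 - 2 ≡ 15; y = λ·(1 - 15) - 5 ≡ 6. → (15, 6)
3G: (15, 6) + (1, 5). λ = (5 - 6)/(1 - 15) ≡ 18/5 mod 19. 5⁻¹ ≡ 4 (mod 19) since 5·4 = 20 ≡ 1, so λ ≡ 15.
  x = λ² - 15 - 1 = 225 - 16 ≡ 0; y = λ·(15 - 0) - 6 ≡ 10. → (0, 10)
4G: (0, 10) + (1, 5). λ = (5 - 10)/(1 - 0) ≡ 14/1 mod 19. 1⁻¹ ≡ 1 (mod 19) since 1·1 = 1 ≡ 1, so λ ≡ 14.
  x = λ² - 0 - 1 = 196 - 1 ≡ 5; y = λ·(0 - 5) - 10 ≡ 15. → (5, 15)
4G = (5, 15).
Finally 4G + H:
(5, 15) + (13, 6). λ = (6 - 15)/(13 - 5) ≡ 10/8 mod 19. 8⁻¹ ≡ 12 (mod 19), so λ ≡ 6.
  x = λ² - 5 - 13 = 36 - 18 ≡ 18; y = λ·(5 - 18) - 15 ≡ 2. → (18, 2)

(18, 2)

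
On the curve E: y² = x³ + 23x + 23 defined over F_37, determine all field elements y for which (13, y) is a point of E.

x³ + 23x + 23 = 2519 ≡ 3 (mod 37).
Square roots of 3 mod 37: 15 and 22 (since 15² = 225 ≡ 3).

15, 22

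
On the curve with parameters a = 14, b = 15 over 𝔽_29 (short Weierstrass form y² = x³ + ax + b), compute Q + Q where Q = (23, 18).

(8, 28)

tangent at (23, 18): λ = (3·23² + 14)/(2·18) ≡ 6/7. 7⁻¹ ≡ 25 (mod 29), so λ ≡ 6·25 ≡ 5.
  x = λ² - 23 - 23 = 25 - 46 ≡ 8; y = λ·(23 - 8) - 18 ≡ 28. → (8, 28)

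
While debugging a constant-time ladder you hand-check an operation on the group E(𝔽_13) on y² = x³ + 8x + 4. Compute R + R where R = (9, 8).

tangent at (9, 8): λ = (3·9² + 8)/(2·8) ≡ 4/3. 3⁻¹ ≡ 9 (mod 13) since 3·9 = 27 ≡ 1, so λ ≡ 4·9 ≡ 10.
  x = λ² - 9 - 9 = 100 - 18 ≡ 4; y = λ·(9 - 4) - 8 ≡ 3. → (4, 3)

(4, 3)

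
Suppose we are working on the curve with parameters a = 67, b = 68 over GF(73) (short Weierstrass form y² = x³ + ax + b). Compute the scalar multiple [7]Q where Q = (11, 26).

(26, 48)

Repeated addition: build up to 7Q.
2Q: tangent at (11, 26): λ = (3·11² + 67)/(2·26) ≡ 65/52. 52⁻¹ ≡ 66 (mod 73), so λ ≡ 65·66 ≡ 56.
  x = λ² - 11 - 11 = 3136 - 22 ≡ 48; y = λ·(11 - 48) - 26 ≡ 19. → (48, 19)
3Q: (48, 19) + (11, 26). λ = (26 - 19)/(11 - 48) ≡ 7/36 mod 73. 36⁻¹ ≡ 71 (mod 73) since 36·71 = 2556 ≡ 1, so λ ≡ 59.
  x = λ² - 48 - 11 = 3481 - 59 ≡ 64; y = λ·(48 - 64) - 19 ≡ 59. → (64, 59)
4Q: (64, 59) + (11, 26). λ = (26 - 59)/(11 - 64) ≡ 40/20 mod 73. 20⁻¹ ≡ 11 (mod 73) since 20·11 = 220 ≡ 1, so λ ≡ 2.
  x = λ² - 64 - 11 = 4 - 75 ≡ 2; y = λ·(64 - 2) - 59 ≡ 65. → (2, 65)
5Q: (2, 65) + (11, 26). λ = (26 - 65)/(11 - 2) ≡ 34/9 mod 73. 9⁻¹ ≡ 65 (mod 73) since 9·65 = 585 ≡ 1, so λ ≡ 20.
  x = λ² - 2 - 11 = 400 - 13 ≡ 22; y = λ·(2 - 22) - 65 ≡ 46. → (22, 46)
6Q: (22, 46) + (11, 26). λ = (26 - 46)/(11 - 22) ≡ 53/62 mod 73. 62⁻¹ ≡ 53 (mod 73) since 62·53 = 3286 ≡ 1, so λ ≡ 35.
  x = λ² - 22 - 11 = 1225 - 33 ≡ 24; y = λ·(22 - 24) - 46 ≡ 30. → (24, 30)
7Q: (24, 30) + (11, 26). λ = (26 - 30)/(11 - 24) ≡ 69/60 mod 73. 60⁻¹ ≡ 28 (mod 73), so λ ≡ 34.
  x = λ² - 24 - 11 = 1156 - 35 ≡ 26; y = λ·(24 - 26) - 30 ≡ 48. → (26, 48)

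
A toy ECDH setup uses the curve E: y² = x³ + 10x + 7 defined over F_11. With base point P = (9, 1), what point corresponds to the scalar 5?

(8, 4)

Repeated addition: build up to 5P.
2P: tangent at (9, 1): λ = (3·9² + 10)/(2·1) ≡ 0/2. 2⁻¹ ≡ 6 (mod 11) since 2·6 = 12 ≡ 1, so λ ≡ 0·6 ≡ 0.
  x = λ² - 9 - 9 = 0 - 18 ≡ 4; y = λ·(9 - 4) - 1 ≡ 10. → (4, 10)
3P: (4, 10) + (9, 1). λ = (1 - 10)/(9 - 4) ≡ 2/5 mod 11. 5⁻¹ ≡ 9 (mod 11), so λ ≡ 7.
  x = λ² - 4 - 9 = 49 - 13 ≡ 3; y = λ·(4 - 3) - 10 ≡ 8. → (3, 8)
4P: (3, 8) + (9, 1). λ = (1 - 8)/(9 - 3) ≡ 4/6 mod 11. 6⁻¹ ≡ 2 (mod 11) since 6·2 = 12 ≡ 1, so λ ≡ 8.
  x = λ² - 3 - 9 = 64 - 12 ≡ 8; y = λ·(3 - 8) - 8 ≡ 7. → (8, 7)
5P: (8, 7) + (9, 1). λ = (1 - 7)/(9 - 8) ≡ 5/1 mod 11. 1⁻¹ ≡ 1 (mod 11), so λ ≡ 5.
  x = λ² - 8 - 9 = 25 - 17 ≡ 8; y = λ·(8 - 8) - 7 ≡ 4. → (8, 4)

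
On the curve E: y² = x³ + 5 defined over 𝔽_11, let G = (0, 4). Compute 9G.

O

Double-and-add on 9 = (1001)₂. Start with G = (0, 4) for the leading 1-bit.
double: tangent at (0, 4): λ = (3·0² + 0)/(2·4) ≡ 0/8. 8⁻¹ ≡ 7 (mod 11), so λ ≡ 0·7 ≡ 0.
  x = λ² - 0 - 0 = 0 - 0 ≡ 0; y = λ·(0 - 0) - 4 ≡ 7. → (0, 7)
double: tangent at (0, 7): λ = (3·0² + 0)/(2·7) ≡ 0/3. 3⁻¹ ≡ 4 (mod 11), so λ ≡ 0·4 ≡ 0.
  x = λ² - 0 - 0 = 0 - 0 ≡ 0; y = λ·(0 - 0) - 7 ≡ 4. → (0, 4)
double: tangent at (0, 4): λ = (3·0² + 0)/(2·4) ≡ 0/8. 8⁻¹ ≡ 7 (mod 11) since 8·7 = 56 ≡ 1, so λ ≡ 0·7 ≡ 0.
  x = λ² - 0 - 0 = 0 - 0 ≡ 0; y = λ·(0 - 0) - 4 ≡ 7. → (0, 7)
add G: (0, 7) + (0, 4): same x and y₁ ≡ -y₂, so the sum is O.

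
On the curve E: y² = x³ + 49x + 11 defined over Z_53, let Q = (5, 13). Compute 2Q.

(14, 46)

tangent at (5, 13): λ = (3·5² + 49)/(2·13) ≡ 18/26. 26⁻¹ ≡ 51 (mod 53), so λ ≡ 18·51 ≡ 17.
  x = λ² - 5 - 5 = 289 - 10 ≡ 14; y = λ·(5 - 14) - 13 ≡ 46. → (14, 46)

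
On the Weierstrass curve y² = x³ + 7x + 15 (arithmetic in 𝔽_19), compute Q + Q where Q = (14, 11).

tangent at (14, 11): λ = (3·14² + 7)/(2·11) ≡ 6/3. 3⁻¹ ≡ 13 (mod 19), so λ ≡ 6·13 ≡ 2.
  x = λ² - 14 - 14 = 4 - 28 ≡ 14; y = λ·(14 - 14) - 11 ≡ 8. → (14, 8)

(14, 8)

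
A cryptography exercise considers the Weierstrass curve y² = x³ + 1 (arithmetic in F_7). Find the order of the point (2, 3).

2P: tangent at (2, 3): λ = (3·2² + 0)/(2·3) ≡ 5/6. 6⁻¹ ≡ 6 (mod 7) since 6·6 = 36 ≡ 1, so λ ≡ 5·6 ≡ 2.
  x = λ² - 2 - 2 = 4 - 4 ≡ 0; y = λ·(2 - 0) - 3 ≡ 1. → (0, 1)
3P: (0, 1) + (2, 3). λ = (3 - 1)/(2 - 0) ≡ 2/2 mod 7. 2⁻¹ ≡ 4 (mod 7) since 2·4 = 8 ≡ 1, so λ ≡ 1.
  x = λ² - 0 - 2 = 1 - 2 ≡ 6; y = λ·(0 - 6) - 1 ≡ 0. → (6, 0)
4P: (6, 0) + (2, 3). λ = (3 - 0)/(2 - 6) ≡ 3/3 mod 7. 3⁻¹ ≡ 5 (mod 7), so λ ≡ 1.
  x = λ² - 6 - 2 = 1 - 8 ≡ 0; y = λ·(6 - 0) - 0 ≡ 6. → (0, 6)
5P: (0, 6) + (2, 3). λ = (3 - 6)/(2 - 0) ≡ 4/2 mod 7. 2⁻¹ ≡ 4 (mod 7), so λ ≡ 2.
  x = λ² - 0 - 2 = 4 - 2 ≡ 2; y = λ·(0 - 2) - 6 ≡ 4. → (2, 4)
6P: (2, 4) + (2, 3): same x and y₁ ≡ -y₂, so the sum is the point at infinity.
6P = the point at infinity, so the order is 6.

6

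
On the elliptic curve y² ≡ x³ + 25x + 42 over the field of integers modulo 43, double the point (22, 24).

(8, 18)

tangent at (22, 24): λ = (3·22² + 25)/(2·24) ≡ 15/5. 5⁻¹ ≡ 26 (mod 43), so λ ≡ 15·26 ≡ 3.
  x = λ² - 22 - 22 = 9 - 44 ≡ 8; y = λ·(22 - 8) - 24 ≡ 18. → (8, 18)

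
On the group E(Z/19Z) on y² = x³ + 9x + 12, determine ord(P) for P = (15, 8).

2P: tangent at (15, 8): λ = (3·15² + 9)/(2·8) ≡ 0/16. 16⁻¹ ≡ 6 (mod 19) since 16·6 = 96 ≡ 1, so λ ≡ 0·6 ≡ 0.
  x = λ² - 15 - 15 = 0 - 30 ≡ 8; y = λ·(15 - 8) - 8 ≡ 11. → (8, 11)
3P: (8, 11) + (15, 8). λ = (8 - 11)/(15 - 8) ≡ 16/7 mod 19. 7⁻¹ ≡ 11 (mod 19) since 7·11 = 77 ≡ 1, so λ ≡ 5.
  x = λ² - 8 - 15 = 25 - 23 ≡ 2; y = λ·(8 - 2) - 11 ≡ 0. → (2, 0)
4P: (2, 0) + (15, 8). λ = (8 - 0)/(15 - 2) ≡ 8/13 mod 19. 13⁻¹ ≡ 3 (mod 19), so λ ≡ 5.
  x = λ² - 2 - 15 = 25 - 17 ≡ 8; y = λ·(2 - 8) - 0 ≡ 8. → (8, 8)
5P: (8, 8) + (15, 8). λ = (8 - 8)/(15 - 8) ≡ 0/7 mod 19. 7⁻¹ ≡ 11 (mod 19), so λ ≡ 0.
  x = λ² - 8 - 15 = 0 - 23 ≡ 15; y = λ·(8 - 15) - 8 ≡ 11. → (15, 11)
6P: (15, 11) + (15, 8): same x and y₁ ≡ -y₂, so the sum is O.
6P = O, so the order is 6.

6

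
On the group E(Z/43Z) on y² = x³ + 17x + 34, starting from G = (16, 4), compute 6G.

O

Double-and-add on 6 = (110)₂. Start with G = (16, 4) for the leading 1-bit.
double: tangent at (16, 4): λ = (3·16² + 17)/(2·4) ≡ 11/8. 8⁻¹ ≡ 27 (mod 43) since 8·27 = 216 ≡ 1, so λ ≡ 11·27 ≡ 39.
  x = λ² - 16 - 16 = 1521 - 32 ≡ 27; y = λ·(16 - 27) - 4 ≡ 40. → (27, 40)
add G: (27, 40) + (16, 4). λ = (4 - 40)/(16 - 27) ≡ 7/32 mod 43. 32⁻¹ ≡ 39 (mod 43), so λ ≡ 15.
  x = λ² - 27 - 16 = 225 - 43 ≡ 10; y = λ·(27 - 10) - 40 ≡ 0. → (10, 0)
double: (10, 0) + (10, 0): same x and y₁ ≡ -y₂, so the sum is O.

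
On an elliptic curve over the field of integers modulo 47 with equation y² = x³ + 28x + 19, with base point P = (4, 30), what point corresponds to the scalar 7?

(13, 29)

Repeated addition: build up to 7P.
2P: tangent at (4, 30): λ = (3·4² + 28)/(2·30) ≡ 29/13. 13⁻¹ ≡ 29 (mod 47) since 13·29 = 377 ≡ 1, so λ ≡ 29·29 ≡ 42.
  x = λ² - 4 - 4 = 1764 - 8 ≡ 17; y = λ·(4 - 17) - 30 ≡ 35. → (17, 35)
3P: (17, 35) + (4, 30). λ = (30 - 35)/(4 - 17) ≡ 42/34 mod 47. 34⁻¹ ≡ 18 (mod 47) since 34·18 = 612 ≡ 1, so λ ≡ 4.
  x = λ² - 17 - 4 = 16 - 21 ≡ 42; y = λ·(17 - 42) - 35 ≡ 6. → (42, 6)
4P: (42, 6) + (4, 30). λ = (30 - 6)/(4 - 42) ≡ 24/9 mod 47. 9⁻¹ ≡ 21 (mod 47), so λ ≡ 34.
  x = λ² - 42 - 4 = 1156 - 46 ≡ 29; y = λ·(42 - 29) - 6 ≡ 13. → (29, 13)
5P: (29, 13) + (4, 30). λ = (30 - 13)/(4 - 29) ≡ 17/22 mod 47. 22⁻¹ ≡ 15 (mod 47), so λ ≡ 20.
  x = λ² - 29 - 4 = 400 - 33 ≡ 38; y = λ·(29 - 38) - 13 ≡ 42. → (38, 42)
6P: (38, 42) + (4, 30). λ = (30 - 42)/(4 - 38) ≡ 35/13 mod 47. 13⁻¹ ≡ 29 (mod 47), so λ ≡ 28.
  x = λ² - 38 - 4 = 784 - 42 ≡ 37; y = λ·(38 - 37) - 42 ≡ 33. → (37, 33)
7P: (37, 33) + (4, 30). λ = (30 - 33)/(4 - 37) ≡ 44/14 mod 47. 14⁻¹ ≡ 37 (mod 47), so λ ≡ 30.
  x = λ² - 37 - 4 = 900 - 41 ≡ 13; y = λ·(37 - 13) - 33 ≡ 29. → (13, 29)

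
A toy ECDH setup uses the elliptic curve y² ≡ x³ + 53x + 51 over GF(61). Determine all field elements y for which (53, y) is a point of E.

x³ + 53x + 51 = 151737 ≡ 30 (mod 61).
30 is a non-residue mod 61; no y exists.

none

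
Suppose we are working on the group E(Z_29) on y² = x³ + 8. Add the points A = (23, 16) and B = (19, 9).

(23, 16) + (19, 9). λ = (9 - 16)/(19 - 23) ≡ 22/25 mod 29. 25⁻¹ ≡ 7 (mod 29), so λ ≡ 9.
  x = λ² - 23 - 19 = 81 - 42 ≡ 10; y = λ·(23 - 10) - 16 ≡ 14. → (10, 14)

(10, 14)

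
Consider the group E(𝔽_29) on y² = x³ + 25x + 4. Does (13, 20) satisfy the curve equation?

y² = 20² ≡ 23; x³ + 25x + 4 = 2526 ≡ 3 (mod 29). 23 ≠ 3.

no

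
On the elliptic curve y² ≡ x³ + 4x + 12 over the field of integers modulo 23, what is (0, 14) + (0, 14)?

tangent at (0, 14): λ = (3·0² + 4)/(2·14) ≡ 4/5. 5⁻¹ ≡ 14 (mod 23), so λ ≡ 4·14 ≡ 10.
  x = λ² - 0 - 0 = 100 - 0 ≡ 8; y = λ·(0 - 8) - 14 ≡ 21. → (8, 21)

(8, 21)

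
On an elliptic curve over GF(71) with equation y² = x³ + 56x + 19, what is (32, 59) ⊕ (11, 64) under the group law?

(32, 59) + (11, 64). λ = (64 - 59)/(11 - 32) ≡ 5/50 mod 71. 50⁻¹ ≡ 27 (mod 71) since 50·27 = 1350 ≡ 1, so λ ≡ 64.
  x = λ² - 32 - 11 = 4096 - 43 ≡ 6; y = λ·(32 - 6) - 59 ≡ 43. → (6, 43)

(6, 43)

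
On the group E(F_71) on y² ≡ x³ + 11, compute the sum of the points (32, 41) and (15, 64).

(2, 27)

(32, 41) + (15, 64). λ = (64 - 41)/(15 - 32) ≡ 23/54 mod 71. 54⁻¹ ≡ 25 (mod 71) since 54·25 = 1350 ≡ 1, so λ ≡ 7.
  x = λ² - 32 - 15 = 49 - 47 ≡ 2; y = λ·(32 - 2) - 41 ≡ 27. → (2, 27)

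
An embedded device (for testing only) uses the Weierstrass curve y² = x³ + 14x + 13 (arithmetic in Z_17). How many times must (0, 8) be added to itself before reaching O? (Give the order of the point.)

5

2P: tangent at (0, 8): λ = (3·0² + 14)/(2·8) ≡ 14/16. 16⁻¹ ≡ 16 (mod 17) since 16·16 = 256 ≡ 1, so λ ≡ 14·16 ≡ 3.
  x = λ² - 0 - 0 = 9 - 0 ≡ 9; y = λ·(0 - 9) - 8 ≡ 16. → (9, 16)
3P: (9, 16) + (0, 8). λ = (8 - 16)/(0 - 9) ≡ 9/8 mod 17. 8⁻¹ ≡ 15 (mod 17) since 8·15 = 120 ≡ 1, so λ ≡ 16.
  x = λ² - 9 - 0 = 256 - 9 ≡ 9; y = λ·(9 - 9) - 16 ≡ 1. → (9, 1)
4P: (9, 1) + (0, 8). λ = (8 - 1)/(0 - 9) ≡ 7/8 mod 17. 8⁻¹ ≡ 15 (mod 17) since 8·15 = 120 ≡ 1, so λ ≡ 3.
  x = λ² - 9 - 0 = 9 - 9 ≡ 0; y = λ·(9 - 0) - 1 ≡ 9. → (0, 9)
5P: (0, 9) + (0, 8): same x and y₁ ≡ -y₂, so the sum is O.
5P = O, so the order is 5.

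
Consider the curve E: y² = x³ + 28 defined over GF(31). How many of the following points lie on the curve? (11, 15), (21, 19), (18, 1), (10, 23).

2

(11, 15): 15² ≡ 8, rhs ≡ 26 → off.
(21, 19): 19² ≡ 20, rhs ≡ 20 → on.
(18, 1): 1² ≡ 1, rhs ≡ 1 → on.
(10, 23): 23² ≡ 2, rhs ≡ 5 → off.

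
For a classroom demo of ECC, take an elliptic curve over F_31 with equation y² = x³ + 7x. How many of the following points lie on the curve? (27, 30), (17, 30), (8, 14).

2

(27, 30): 30² ≡ 1, rhs ≡ 1 → on.
(17, 30): 30² ≡ 1, rhs ≡ 10 → off.
(8, 14): 14² ≡ 10, rhs ≡ 10 → on.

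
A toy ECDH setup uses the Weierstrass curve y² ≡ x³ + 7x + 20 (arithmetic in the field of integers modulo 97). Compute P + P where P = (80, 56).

(9, 91)

tangent at (80, 56): λ = (3·80² + 7)/(2·56) ≡ 1/15. 15⁻¹ ≡ 13 (mod 97) since 15·13 = 195 ≡ 1, so λ ≡ 1·13 ≡ 13.
  x = λ² - 80 - 80 = 169 - 160 ≡ 9; y = λ·(80 - 9) - 56 ≡ 91. → (9, 91)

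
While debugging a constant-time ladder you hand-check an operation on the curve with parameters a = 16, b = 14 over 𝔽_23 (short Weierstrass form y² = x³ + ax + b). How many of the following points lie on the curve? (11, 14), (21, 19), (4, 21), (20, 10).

2

(11, 14): 14² ≡ 12, rhs ≡ 3 → off.
(21, 19): 19² ≡ 16, rhs ≡ 20 → off.
(4, 21): 21² ≡ 4, rhs ≡ 4 → on.
(20, 10): 10² ≡ 8, rhs ≡ 8 → on.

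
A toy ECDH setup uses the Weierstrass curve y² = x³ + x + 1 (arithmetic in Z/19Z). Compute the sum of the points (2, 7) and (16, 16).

(2, 7) + (16, 16). λ = (16 - 7)/(16 - 2) ≡ 9/14 mod 19. 14⁻¹ ≡ 15 (mod 19), so λ ≡ 2.
  x = λ² - 2 - 16 = 4 - 18 ≡ 5; y = λ·(2 - 5) - 7 ≡ 6. → (5, 6)

(5, 6)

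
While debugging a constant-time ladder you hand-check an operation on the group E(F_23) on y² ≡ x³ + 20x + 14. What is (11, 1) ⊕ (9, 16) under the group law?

(19, 13)

(11, 1) + (9, 16). λ = (16 - 1)/(9 - 11) ≡ 15/21 mod 23. 21⁻¹ ≡ 11 (mod 23) since 21·11 = 231 ≡ 1, so λ ≡ 4.
  x = λ² - 11 - 9 = 16 - 20 ≡ 19; y = λ·(11 - 19) - 1 ≡ 13. → (19, 13)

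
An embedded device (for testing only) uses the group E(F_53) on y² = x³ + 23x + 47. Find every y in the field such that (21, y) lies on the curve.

x³ + 23x + 47 = 9791 ≡ 39 (mod 53).
39 is a non-residue mod 53; no y exists.

none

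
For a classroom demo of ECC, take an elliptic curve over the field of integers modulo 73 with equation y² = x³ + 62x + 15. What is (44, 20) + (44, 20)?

(54, 9)

tangent at (44, 20): λ = (3·44² + 62)/(2·20) ≡ 30/40. 40⁻¹ ≡ 42 (mod 73), so λ ≡ 30·42 ≡ 19.
  x = λ² - 44 - 44 = 361 - 88 ≡ 54; y = λ·(44 - 54) - 20 ≡ 9. → (54, 9)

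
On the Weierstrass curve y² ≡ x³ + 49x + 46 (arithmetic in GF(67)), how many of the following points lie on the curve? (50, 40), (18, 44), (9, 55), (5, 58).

(50, 40): 40² ≡ 59, rhs ≡ 62 → off.
(18, 44): 44² ≡ 60, rhs ≡ 60 → on.
(9, 55): 55² ≡ 10, rhs ≡ 10 → on.
(5, 58): 58² ≡ 14, rhs ≡ 14 → on.

3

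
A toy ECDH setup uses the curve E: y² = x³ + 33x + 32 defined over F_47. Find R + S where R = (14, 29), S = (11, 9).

(14, 29) + (11, 9). λ = (9 - 29)/(11 - 14) ≡ 27/44 mod 47. 44⁻¹ ≡ 31 (mod 47) since 44·31 = 1364 ≡ 1, so λ ≡ 38.
  x = λ² - 14 - 11 = 1444 - 25 ≡ 9; y = λ·(14 - 9) - 29 ≡ 20. → (9, 20)

(9, 20)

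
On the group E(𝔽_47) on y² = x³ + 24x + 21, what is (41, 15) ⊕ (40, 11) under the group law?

(41, 15) + (40, 11). λ = (11 - 15)/(40 - 41) ≡ 43/46 mod 47. 46⁻¹ ≡ 46 (mod 47), so λ ≡ 4.
  x = λ² - 41 - 40 = 16 - 81 ≡ 29; y = λ·(41 - 29) - 15 ≡ 33. → (29, 33)

(29, 33)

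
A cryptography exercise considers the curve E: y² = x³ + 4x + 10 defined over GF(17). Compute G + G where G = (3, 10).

(12, 16)

tangent at (3, 10): λ = (3·3² + 4)/(2·10) ≡ 14/3. 3⁻¹ ≡ 6 (mod 17), so λ ≡ 14·6 ≡ 16.
  x = λ² - 3 - 3 = 256 - 6 ≡ 12; y = λ·(3 - 12) - 10 ≡ 16. → (12, 16)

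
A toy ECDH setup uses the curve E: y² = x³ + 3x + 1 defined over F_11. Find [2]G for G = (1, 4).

(2, 9)

tangent at (1, 4): λ = (3·1² + 3)/(2·4) ≡ 6/8. 8⁻¹ ≡ 7 (mod 11) since 8·7 = 56 ≡ 1, so λ ≡ 6·7 ≡ 9.
  x = λ² - 1 - 1 = 81 - 2 ≡ 2; y = λ·(1 - 2) - 4 ≡ 9. → (2, 9)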